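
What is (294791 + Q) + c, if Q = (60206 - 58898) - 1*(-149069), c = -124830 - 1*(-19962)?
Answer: 340300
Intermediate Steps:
c = -104868 (c = -124830 + 19962 = -104868)
Q = 150377 (Q = 1308 + 149069 = 150377)
(294791 + Q) + c = (294791 + 150377) - 104868 = 445168 - 104868 = 340300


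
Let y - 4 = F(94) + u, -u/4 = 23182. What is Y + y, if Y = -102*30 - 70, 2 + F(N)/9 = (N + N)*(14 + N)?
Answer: 86864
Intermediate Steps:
F(N) = -18 + 18*N*(14 + N) (F(N) = -18 + 9*((N + N)*(14 + N)) = -18 + 9*((2*N)*(14 + N)) = -18 + 9*(2*N*(14 + N)) = -18 + 18*N*(14 + N))
u = -92728 (u = -4*23182 = -92728)
y = 89994 (y = 4 + ((-18 + 18*94² + 252*94) - 92728) = 4 + ((-18 + 18*8836 + 23688) - 92728) = 4 + ((-18 + 159048 + 23688) - 92728) = 4 + (182718 - 92728) = 4 + 89990 = 89994)
Y = -3130 (Y = -3060 - 70 = -3130)
Y + y = -3130 + 89994 = 86864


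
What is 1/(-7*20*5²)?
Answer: -1/3500 ≈ -0.00028571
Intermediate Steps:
1/(-7*20*5²) = 1/(-140*25) = 1/(-3500) = -1/3500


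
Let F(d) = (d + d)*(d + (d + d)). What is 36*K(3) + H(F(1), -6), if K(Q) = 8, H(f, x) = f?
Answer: 294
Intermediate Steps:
F(d) = 6*d**2 (F(d) = (2*d)*(d + 2*d) = (2*d)*(3*d) = 6*d**2)
36*K(3) + H(F(1), -6) = 36*8 + 6*1**2 = 288 + 6*1 = 288 + 6 = 294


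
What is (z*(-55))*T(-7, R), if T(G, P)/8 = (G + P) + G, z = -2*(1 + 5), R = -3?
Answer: -89760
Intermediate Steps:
z = -12 (z = -2*6 = -12)
T(G, P) = 8*P + 16*G (T(G, P) = 8*((G + P) + G) = 8*(P + 2*G) = 8*P + 16*G)
(z*(-55))*T(-7, R) = (-12*(-55))*(8*(-3) + 16*(-7)) = 660*(-24 - 112) = 660*(-136) = -89760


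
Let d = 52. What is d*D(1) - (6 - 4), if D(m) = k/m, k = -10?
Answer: -522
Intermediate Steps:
D(m) = -10/m
d*D(1) - (6 - 4) = 52*(-10/1) - (6 - 4) = 52*(-10*1) - 1*2 = 52*(-10) - 2 = -520 - 2 = -522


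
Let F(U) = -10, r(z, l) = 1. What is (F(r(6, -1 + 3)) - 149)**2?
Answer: 25281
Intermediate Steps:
(F(r(6, -1 + 3)) - 149)**2 = (-10 - 149)**2 = (-159)**2 = 25281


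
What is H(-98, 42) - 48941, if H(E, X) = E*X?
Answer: -53057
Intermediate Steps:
H(-98, 42) - 48941 = -98*42 - 48941 = -4116 - 48941 = -53057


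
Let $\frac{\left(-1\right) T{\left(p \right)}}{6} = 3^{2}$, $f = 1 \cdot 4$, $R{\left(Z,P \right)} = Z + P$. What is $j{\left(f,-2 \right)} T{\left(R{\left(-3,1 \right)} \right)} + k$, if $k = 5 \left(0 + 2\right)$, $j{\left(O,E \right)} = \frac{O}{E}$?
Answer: $118$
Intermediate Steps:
$R{\left(Z,P \right)} = P + Z$
$f = 4$
$T{\left(p \right)} = -54$ ($T{\left(p \right)} = - 6 \cdot 3^{2} = \left(-6\right) 9 = -54$)
$k = 10$ ($k = 5 \cdot 2 = 10$)
$j{\left(f,-2 \right)} T{\left(R{\left(-3,1 \right)} \right)} + k = \frac{4}{-2} \left(-54\right) + 10 = 4 \left(- \frac{1}{2}\right) \left(-54\right) + 10 = \left(-2\right) \left(-54\right) + 10 = 108 + 10 = 118$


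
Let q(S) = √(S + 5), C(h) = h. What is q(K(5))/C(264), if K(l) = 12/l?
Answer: √185/1320 ≈ 0.010304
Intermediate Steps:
q(S) = √(5 + S)
q(K(5))/C(264) = √(5 + 12/5)/264 = √(5 + 12*(⅕))*(1/264) = √(5 + 12/5)*(1/264) = √(37/5)*(1/264) = (√185/5)*(1/264) = √185/1320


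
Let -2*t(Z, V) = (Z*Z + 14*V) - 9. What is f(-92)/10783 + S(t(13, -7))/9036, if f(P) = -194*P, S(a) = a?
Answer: 160940255/97435188 ≈ 1.6518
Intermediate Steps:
t(Z, V) = 9/2 - 7*V - Z**2/2 (t(Z, V) = -((Z*Z + 14*V) - 9)/2 = -((Z**2 + 14*V) - 9)/2 = -(-9 + Z**2 + 14*V)/2 = 9/2 - 7*V - Z**2/2)
f(-92)/10783 + S(t(13, -7))/9036 = -194*(-92)/10783 + (9/2 - 7*(-7) - 1/2*13**2)/9036 = 17848*(1/10783) + (9/2 + 49 - 1/2*169)*(1/9036) = 17848/10783 + (9/2 + 49 - 169/2)*(1/9036) = 17848/10783 - 31*1/9036 = 17848/10783 - 31/9036 = 160940255/97435188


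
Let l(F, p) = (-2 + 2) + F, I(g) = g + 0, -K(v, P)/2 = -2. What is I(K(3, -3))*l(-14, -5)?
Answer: -56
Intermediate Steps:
K(v, P) = 4 (K(v, P) = -2*(-2) = 4)
I(g) = g
l(F, p) = F (l(F, p) = 0 + F = F)
I(K(3, -3))*l(-14, -5) = 4*(-14) = -56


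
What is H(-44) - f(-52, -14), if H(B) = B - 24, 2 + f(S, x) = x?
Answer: -52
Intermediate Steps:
f(S, x) = -2 + x
H(B) = -24 + B
H(-44) - f(-52, -14) = (-24 - 44) - (-2 - 14) = -68 - 1*(-16) = -68 + 16 = -52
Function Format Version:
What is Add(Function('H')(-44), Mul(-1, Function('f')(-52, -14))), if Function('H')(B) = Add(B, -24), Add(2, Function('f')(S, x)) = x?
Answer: -52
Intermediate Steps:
Function('f')(S, x) = Add(-2, x)
Function('H')(B) = Add(-24, B)
Add(Function('H')(-44), Mul(-1, Function('f')(-52, -14))) = Add(Add(-24, -44), Mul(-1, Add(-2, -14))) = Add(-68, Mul(-1, -16)) = Add(-68, 16) = -52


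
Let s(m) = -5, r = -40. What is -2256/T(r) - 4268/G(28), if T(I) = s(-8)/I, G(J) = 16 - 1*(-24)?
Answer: -181547/10 ≈ -18155.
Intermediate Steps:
G(J) = 40 (G(J) = 16 + 24 = 40)
T(I) = -5/I
-2256/T(r) - 4268/G(28) = -2256/((-5/(-40))) - 4268/40 = -2256/((-5*(-1/40))) - 4268*1/40 = -2256/⅛ - 1067/10 = -2256*8 - 1067/10 = -18048 - 1067/10 = -181547/10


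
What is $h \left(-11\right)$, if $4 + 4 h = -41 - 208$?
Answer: $\frac{2783}{4} \approx 695.75$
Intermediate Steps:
$h = - \frac{253}{4}$ ($h = -1 + \frac{-41 - 208}{4} = -1 + \frac{1}{4} \left(-249\right) = -1 - \frac{249}{4} = - \frac{253}{4} \approx -63.25$)
$h \left(-11\right) = \left(- \frac{253}{4}\right) \left(-11\right) = \frac{2783}{4}$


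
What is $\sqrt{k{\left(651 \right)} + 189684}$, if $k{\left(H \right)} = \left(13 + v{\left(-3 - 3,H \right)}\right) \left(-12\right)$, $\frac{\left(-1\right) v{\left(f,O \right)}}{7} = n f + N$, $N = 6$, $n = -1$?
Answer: $2 \sqrt{47634} \approx 436.5$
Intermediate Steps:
$v{\left(f,O \right)} = -42 + 7 f$ ($v{\left(f,O \right)} = - 7 \left(- f + 6\right) = - 7 \left(6 - f\right) = -42 + 7 f$)
$k{\left(H \right)} = 852$ ($k{\left(H \right)} = \left(13 - \left(42 - 7 \left(-3 - 3\right)\right)\right) \left(-12\right) = \left(13 + \left(-42 + 7 \left(-6\right)\right)\right) \left(-12\right) = \left(13 - 84\right) \left(-12\right) = \left(-71\right) \left(-12\right) = 852$)
$\sqrt{k{\left(651 \right)} + 189684} = \sqrt{852 + 189684} = \sqrt{190536} = 2 \sqrt{47634}$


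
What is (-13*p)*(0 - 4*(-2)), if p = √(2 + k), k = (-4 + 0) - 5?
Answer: -104*I*√7 ≈ -275.16*I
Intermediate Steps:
k = -9 (k = -4 - 5 = -9)
p = I*√7 (p = √(2 - 9) = √(-7) = I*√7 ≈ 2.6458*I)
(-13*p)*(0 - 4*(-2)) = (-13*I*√7)*(0 - 4*(-2)) = (-13*I*√7)*(0 + 8) = -13*I*√7*8 = -104*I*√7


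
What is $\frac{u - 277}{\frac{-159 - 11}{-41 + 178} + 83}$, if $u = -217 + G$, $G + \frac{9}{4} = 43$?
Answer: $- \frac{248381}{44804} \approx -5.5437$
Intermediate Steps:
$G = \frac{163}{4}$ ($G = - \frac{9}{4} + 43 = \frac{163}{4} \approx 40.75$)
$u = - \frac{705}{4}$ ($u = -217 + \frac{163}{4} = - \frac{705}{4} \approx -176.25$)
$\frac{u - 277}{\frac{-159 - 11}{-41 + 178} + 83} = \frac{- \frac{705}{4} - 277}{\frac{-159 - 11}{-41 + 178} + 83} = - \frac{1813}{4 \left(- \frac{170}{137} + 83\right)} = - \frac{1813}{4 \cdot \frac{11201}{137}} = \left(- \frac{1813}{4}\right) \frac{137}{11201} = - \frac{248381}{44804}$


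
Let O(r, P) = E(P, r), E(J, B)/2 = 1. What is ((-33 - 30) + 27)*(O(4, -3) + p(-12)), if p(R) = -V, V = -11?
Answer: -468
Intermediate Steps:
E(J, B) = 2 (E(J, B) = 2*1 = 2)
O(r, P) = 2
p(R) = 11 (p(R) = -1*(-11) = 11)
((-33 - 30) + 27)*(O(4, -3) + p(-12)) = ((-33 - 30) + 27)*(2 + 11) = (-63 + 27)*13 = -36*13 = -468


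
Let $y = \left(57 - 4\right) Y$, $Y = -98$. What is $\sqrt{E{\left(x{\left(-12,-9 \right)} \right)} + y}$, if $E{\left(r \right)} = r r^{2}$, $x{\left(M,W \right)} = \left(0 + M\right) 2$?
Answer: $i \sqrt{19018} \approx 137.91 i$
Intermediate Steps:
$x{\left(M,W \right)} = 2 M$ ($x{\left(M,W \right)} = M 2 = 2 M$)
$E{\left(r \right)} = r^{3}$
$y = -5194$ ($y = \left(57 - 4\right) \left(-98\right) = 53 \left(-98\right) = -5194$)
$\sqrt{E{\left(x{\left(-12,-9 \right)} \right)} + y} = \sqrt{\left(2 \left(-12\right)\right)^{3} - 5194} = \sqrt{\left(-24\right)^{3} - 5194} = \sqrt{-13824 - 5194} = \sqrt{-19018} = i \sqrt{19018}$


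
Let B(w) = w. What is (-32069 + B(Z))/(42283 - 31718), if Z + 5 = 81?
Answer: -31993/10565 ≈ -3.0282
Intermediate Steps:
Z = 76 (Z = -5 + 81 = 76)
(-32069 + B(Z))/(42283 - 31718) = (-32069 + 76)/(42283 - 31718) = -31993/10565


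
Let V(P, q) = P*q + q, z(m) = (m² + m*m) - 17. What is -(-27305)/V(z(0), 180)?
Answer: -5461/576 ≈ -9.4809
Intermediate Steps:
z(m) = -17 + 2*m² (z(m) = (m² + m²) - 17 = 2*m² - 17 = -17 + 2*m²)
V(P, q) = q + P*q
-(-27305)/V(z(0), 180) = -(-27305)/(180*(1 + (-17 + 2*0²))) = -(-27305)/(180*(1 + (-17 + 2*0))) = -(-27305)/(180*(1 + (-17 + 0))) = -(-27305)/(180*(1 - 17)) = -(-27305)/(180*(-16)) = -(-27305)/(-2880) = -(-27305)*(-1)/2880 = -1*5461/576 = -5461/576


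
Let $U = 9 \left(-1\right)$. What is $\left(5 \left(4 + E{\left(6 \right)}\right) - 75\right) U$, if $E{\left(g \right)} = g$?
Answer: $225$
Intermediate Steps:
$U = -9$
$\left(5 \left(4 + E{\left(6 \right)}\right) - 75\right) U = \left(5 \left(4 + 6\right) - 75\right) \left(-9\right) = \left(5 \cdot 10 - 75\right) \left(-9\right) = \left(50 - 75\right) \left(-9\right) = \left(-25\right) \left(-9\right) = 225$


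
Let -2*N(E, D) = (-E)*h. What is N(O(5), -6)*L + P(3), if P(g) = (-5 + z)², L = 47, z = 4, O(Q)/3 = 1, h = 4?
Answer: 283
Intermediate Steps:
O(Q) = 3 (O(Q) = 3*1 = 3)
N(E, D) = 2*E (N(E, D) = -(-E)*4/2 = -(-2)*E = 2*E)
P(g) = 1 (P(g) = (-5 + 4)² = (-1)² = 1)
N(O(5), -6)*L + P(3) = (2*3)*47 + 1 = 6*47 + 1 = 282 + 1 = 283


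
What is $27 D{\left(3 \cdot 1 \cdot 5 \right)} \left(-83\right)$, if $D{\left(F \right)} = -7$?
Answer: $15687$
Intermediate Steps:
$27 D{\left(3 \cdot 1 \cdot 5 \right)} \left(-83\right) = 27 \left(-7\right) \left(-83\right) = \left(-189\right) \left(-83\right) = 15687$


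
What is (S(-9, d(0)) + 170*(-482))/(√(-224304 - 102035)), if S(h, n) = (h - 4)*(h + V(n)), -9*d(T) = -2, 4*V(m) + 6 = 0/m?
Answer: 163607*I*√1931/50206 ≈ 143.2*I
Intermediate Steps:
V(m) = -3/2 (V(m) = -3/2 + (0/m)/4 = -3/2 + (¼)*0 = -3/2 + 0 = -3/2)
d(T) = 2/9 (d(T) = -⅑*(-2) = 2/9)
S(h, n) = (-4 + h)*(-3/2 + h) (S(h, n) = (h - 4)*(h - 3/2) = (-4 + h)*(-3/2 + h))
(S(-9, d(0)) + 170*(-482))/(√(-224304 - 102035)) = ((6 + (-9)² - 11/2*(-9)) + 170*(-482))/(√(-224304 - 102035)) = ((6 + 81 + 99/2) - 81940)/(√(-326339)) = (273/2 - 81940)/((13*I*√1931)) = -(-163607)*I*√1931/50206 = 163607*I*√1931/50206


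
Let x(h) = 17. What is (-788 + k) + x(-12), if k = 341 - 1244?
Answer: -1674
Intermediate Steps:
k = -903
(-788 + k) + x(-12) = (-788 - 903) + 17 = -1691 + 17 = -1674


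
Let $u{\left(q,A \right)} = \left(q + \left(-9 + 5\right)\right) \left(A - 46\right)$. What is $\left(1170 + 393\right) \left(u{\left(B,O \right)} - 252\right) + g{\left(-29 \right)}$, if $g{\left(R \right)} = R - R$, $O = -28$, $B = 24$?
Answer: $-2707116$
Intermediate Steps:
$u{\left(q,A \right)} = \left(-46 + A\right) \left(-4 + q\right)$ ($u{\left(q,A \right)} = \left(q - 4\right) \left(-46 + A\right) = \left(-4 + q\right) \left(-46 + A\right) = \left(-46 + A\right) \left(-4 + q\right)$)
$g{\left(R \right)} = 0$
$\left(1170 + 393\right) \left(u{\left(B,O \right)} - 252\right) + g{\left(-29 \right)} = \left(1170 + 393\right) \left(\left(184 - 1104 - -112 - 672\right) - 252\right) + 0 = 1563 \left(\left(184 - 1104 + 112 - 672\right) - 252\right) + 0 = 1563 \left(-1480 - 252\right) + 0 = 1563 \left(-1732\right) + 0 = -2707116 + 0 = -2707116$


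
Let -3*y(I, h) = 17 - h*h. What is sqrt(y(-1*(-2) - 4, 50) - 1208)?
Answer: I*sqrt(3423)/3 ≈ 19.502*I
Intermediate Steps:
y(I, h) = -17/3 + h**2/3 (y(I, h) = -(17 - h*h)/3 = -(17 - h**2)/3 = -17/3 + h**2/3)
sqrt(y(-1*(-2) - 4, 50) - 1208) = sqrt((-17/3 + (1/3)*50**2) - 1208) = sqrt((-17/3 + (1/3)*2500) - 1208) = sqrt((-17/3 + 2500/3) - 1208) = sqrt(2483/3 - 1208) = sqrt(-1141/3) = I*sqrt(3423)/3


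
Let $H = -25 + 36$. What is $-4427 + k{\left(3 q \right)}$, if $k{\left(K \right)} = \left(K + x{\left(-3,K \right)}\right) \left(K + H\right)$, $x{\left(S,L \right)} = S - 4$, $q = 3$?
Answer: $-4387$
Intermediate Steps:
$H = 11$
$x{\left(S,L \right)} = -4 + S$ ($x{\left(S,L \right)} = S - 4 = -4 + S$)
$k{\left(K \right)} = \left(-7 + K\right) \left(11 + K\right)$ ($k{\left(K \right)} = \left(K - 7\right) \left(K + 11\right) = \left(K - 7\right) \left(11 + K\right) = \left(-7 + K\right) \left(11 + K\right)$)
$-4427 + k{\left(3 q \right)} = -4427 + \left(-77 + \left(3 \cdot 3\right)^{2} + 4 \cdot 3 \cdot 3\right) = -4427 + \left(-77 + 9^{2} + 4 \cdot 9\right) = -4427 + \left(-77 + 81 + 36\right) = -4427 + 40 = -4387$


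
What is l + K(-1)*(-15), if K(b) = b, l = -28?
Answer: -13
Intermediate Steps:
l + K(-1)*(-15) = -28 - 1*(-15) = -28 + 15 = -13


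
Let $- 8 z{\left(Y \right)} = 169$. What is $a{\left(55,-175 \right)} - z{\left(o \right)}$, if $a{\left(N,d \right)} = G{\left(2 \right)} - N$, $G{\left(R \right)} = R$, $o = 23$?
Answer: $- \frac{255}{8} \approx -31.875$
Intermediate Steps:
$z{\left(Y \right)} = - \frac{169}{8}$ ($z{\left(Y \right)} = \left(- \frac{1}{8}\right) 169 = - \frac{169}{8}$)
$a{\left(N,d \right)} = 2 - N$
$a{\left(55,-175 \right)} - z{\left(o \right)} = \left(2 - 55\right) - - \frac{169}{8} = \left(2 - 55\right) + \frac{169}{8} = -53 + \frac{169}{8} = - \frac{255}{8}$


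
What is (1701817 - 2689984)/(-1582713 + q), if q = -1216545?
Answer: 329389/933086 ≈ 0.35301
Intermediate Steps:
(1701817 - 2689984)/(-1582713 + q) = (1701817 - 2689984)/(-1582713 - 1216545) = -988167/(-2799258) = -988167*(-1/2799258) = 329389/933086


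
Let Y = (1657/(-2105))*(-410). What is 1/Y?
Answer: 421/135874 ≈ 0.0030985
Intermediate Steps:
Y = 135874/421 (Y = (1657*(-1/2105))*(-410) = -1657/2105*(-410) = 135874/421 ≈ 322.74)
1/Y = 1/(135874/421) = 421/135874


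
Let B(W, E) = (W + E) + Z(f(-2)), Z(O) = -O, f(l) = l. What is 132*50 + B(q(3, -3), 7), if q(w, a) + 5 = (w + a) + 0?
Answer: 6604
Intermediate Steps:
q(w, a) = -5 + a + w (q(w, a) = -5 + ((w + a) + 0) = -5 + ((a + w) + 0) = -5 + (a + w) = -5 + a + w)
B(W, E) = 2 + E + W (B(W, E) = (W + E) - 1*(-2) = (E + W) + 2 = 2 + E + W)
132*50 + B(q(3, -3), 7) = 132*50 + (2 + 7 + (-5 - 3 + 3)) = 6600 + (2 + 7 - 5) = 6600 + 4 = 6604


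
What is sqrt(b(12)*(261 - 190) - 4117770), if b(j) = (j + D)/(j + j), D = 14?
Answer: I*sqrt(148236951)/6 ≈ 2029.2*I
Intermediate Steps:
b(j) = (14 + j)/(2*j) (b(j) = (j + 14)/(j + j) = (14 + j)/((2*j)) = (14 + j)*(1/(2*j)) = (14 + j)/(2*j))
sqrt(b(12)*(261 - 190) - 4117770) = sqrt(((1/2)*(14 + 12)/12)*(261 - 190) - 4117770) = sqrt(((1/2)*(1/12)*26)*71 - 4117770) = sqrt((13/12)*71 - 4117770) = sqrt(923/12 - 4117770) = sqrt(-49412317/12) = I*sqrt(148236951)/6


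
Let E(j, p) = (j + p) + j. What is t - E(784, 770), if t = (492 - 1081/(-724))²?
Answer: 126429906033/524176 ≈ 2.4120e+5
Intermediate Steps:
E(j, p) = p + 2*j
t = 127655429521/524176 (t = (492 - 1081*(-1/724))² = (492 + 1081/724)² = (357289/724)² = 127655429521/524176 ≈ 2.4354e+5)
t - E(784, 770) = 127655429521/524176 - (770 + 2*784) = 127655429521/524176 - (770 + 1568) = 127655429521/524176 - 1*2338 = 127655429521/524176 - 2338 = 126429906033/524176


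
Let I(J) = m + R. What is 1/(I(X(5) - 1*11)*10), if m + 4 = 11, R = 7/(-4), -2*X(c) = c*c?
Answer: 2/105 ≈ 0.019048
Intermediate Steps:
X(c) = -c**2/2 (X(c) = -c*c/2 = -c**2/2)
R = -7/4 (R = 7*(-1/4) = -7/4 ≈ -1.7500)
m = 7 (m = -4 + 11 = 7)
I(J) = 21/4 (I(J) = 7 - 7/4 = 21/4)
1/(I(X(5) - 1*11)*10) = 1/((21/4)*10) = 1/(105/2) = 2/105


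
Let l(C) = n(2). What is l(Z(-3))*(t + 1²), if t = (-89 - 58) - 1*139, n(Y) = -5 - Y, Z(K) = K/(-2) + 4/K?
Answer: 1995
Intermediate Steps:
Z(K) = 4/K - K/2 (Z(K) = K*(-½) + 4/K = -K/2 + 4/K = 4/K - K/2)
t = -286 (t = -147 - 139 = -286)
l(C) = -7 (l(C) = -5 - 1*2 = -5 - 2 = -7)
l(Z(-3))*(t + 1²) = -7*(-286 + 1²) = -7*(-286 + 1) = -7*(-285) = 1995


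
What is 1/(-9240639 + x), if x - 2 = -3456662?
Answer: -1/12697299 ≈ -7.8757e-8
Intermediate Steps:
x = -3456660 (x = 2 - 3456662 = -3456660)
1/(-9240639 + x) = 1/(-9240639 - 3456660) = 1/(-12697299) = -1/12697299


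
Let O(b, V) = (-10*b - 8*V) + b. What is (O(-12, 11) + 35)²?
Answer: 3025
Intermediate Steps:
O(b, V) = -9*b - 8*V
(O(-12, 11) + 35)² = ((-9*(-12) - 8*11) + 35)² = ((108 - 88) + 35)² = (20 + 35)² = 55² = 3025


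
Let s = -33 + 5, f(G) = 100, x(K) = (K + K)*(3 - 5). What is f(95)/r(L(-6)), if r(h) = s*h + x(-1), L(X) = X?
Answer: 25/43 ≈ 0.58140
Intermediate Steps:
x(K) = -4*K (x(K) = (2*K)*(-2) = -4*K)
s = -28
r(h) = 4 - 28*h (r(h) = -28*h - 4*(-1) = -28*h + 4 = 4 - 28*h)
f(95)/r(L(-6)) = 100/(4 - 28*(-6)) = 100/(4 + 168) = 100/172 = 100*(1/172) = 25/43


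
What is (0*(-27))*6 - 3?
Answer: -3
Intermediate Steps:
(0*(-27))*6 - 3 = 0*6 - 3 = 0 - 3 = -3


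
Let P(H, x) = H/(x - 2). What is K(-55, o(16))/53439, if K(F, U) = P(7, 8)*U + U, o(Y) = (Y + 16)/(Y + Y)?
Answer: 13/320634 ≈ 4.0545e-5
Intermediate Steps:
P(H, x) = H/(-2 + x)
o(Y) = (16 + Y)/(2*Y) (o(Y) = (16 + Y)/((2*Y)) = (16 + Y)*(1/(2*Y)) = (16 + Y)/(2*Y))
K(F, U) = 13*U/6 (K(F, U) = (7/(-2 + 8))*U + U = (7/6)*U + U = (7*(1/6))*U + U = 7*U/6 + U = 13*U/6)
K(-55, o(16))/53439 = (13*((1/2)*(16 + 16)/16)/6)/53439 = (13*((1/2)*(1/16)*32)/6)*(1/53439) = ((13/6)*1)*(1/53439) = (13/6)*(1/53439) = 13/320634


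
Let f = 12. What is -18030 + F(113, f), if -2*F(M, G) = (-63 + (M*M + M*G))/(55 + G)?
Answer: -1215041/67 ≈ -18135.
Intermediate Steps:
F(M, G) = -(-63 + M² + G*M)/(2*(55 + G)) (F(M, G) = -(-63 + (M*M + M*G))/(2*(55 + G)) = -(-63 + (M² + G*M))/(2*(55 + G)) = -(-63 + M² + G*M)/(2*(55 + G)))
-18030 + F(113, f) = -18030 + (63 - 1*113² - 1*12*113)/(2*(55 + 12)) = -18030 + (½)*(63 - 1*12769 - 1356)/67 = -18030 + (½)*(1/67)*(63 - 12769 - 1356) = -18030 + (½)*(1/67)*(-14062) = -18030 - 7031/67 = -1215041/67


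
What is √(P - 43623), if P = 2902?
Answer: I*√40721 ≈ 201.79*I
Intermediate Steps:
√(P - 43623) = √(2902 - 43623) = √(-40721) = I*√40721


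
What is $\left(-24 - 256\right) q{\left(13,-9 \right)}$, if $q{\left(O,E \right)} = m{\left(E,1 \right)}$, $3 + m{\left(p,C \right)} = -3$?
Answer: $1680$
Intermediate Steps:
$m{\left(p,C \right)} = -6$ ($m{\left(p,C \right)} = -3 - 3 = -6$)
$q{\left(O,E \right)} = -6$
$\left(-24 - 256\right) q{\left(13,-9 \right)} = \left(-24 - 256\right) \left(-6\right) = \left(-280\right) \left(-6\right) = 1680$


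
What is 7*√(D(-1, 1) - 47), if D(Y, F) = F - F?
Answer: 7*I*√47 ≈ 47.99*I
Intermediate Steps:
D(Y, F) = 0
7*√(D(-1, 1) - 47) = 7*√(0 - 47) = 7*√(-47) = 7*(I*√47) = 7*I*√47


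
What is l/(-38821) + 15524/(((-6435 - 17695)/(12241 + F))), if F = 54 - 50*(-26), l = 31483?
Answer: -819388437317/93675073 ≈ -8747.1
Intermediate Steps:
F = 1354 (F = 54 + 1300 = 1354)
l/(-38821) + 15524/(((-6435 - 17695)/(12241 + F))) = 31483/(-38821) + 15524/(((-6435 - 17695)/(12241 + 1354))) = 31483*(-1/38821) + 15524/((-24130/13595)) = -31483/38821 + 15524/((-24130*1/13595)) = -31483/38821 + 15524/(-4826/2719) = -31483/38821 + 15524*(-2719/4826) = -31483/38821 - 21104878/2413 = -819388437317/93675073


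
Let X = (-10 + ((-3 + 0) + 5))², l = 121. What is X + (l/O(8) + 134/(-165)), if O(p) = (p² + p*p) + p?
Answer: 1437901/22440 ≈ 64.078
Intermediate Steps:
O(p) = p + 2*p² (O(p) = (p² + p²) + p = 2*p² + p = p + 2*p²)
X = 64 (X = (-10 + (-3 + 5))² = (-10 + 2)² = (-8)² = 64)
X + (l/O(8) + 134/(-165)) = 64 + (121/((8*(1 + 2*8))) + 134/(-165)) = 64 + (121/((8*(1 + 16))) + 134*(-1/165)) = 64 + (121/((8*17)) - 134/165) = 64 + (121/136 - 134/165) = 64 + 1741/22440 = 1437901/22440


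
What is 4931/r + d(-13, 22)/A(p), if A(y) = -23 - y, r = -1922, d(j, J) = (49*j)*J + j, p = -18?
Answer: 26935239/9610 ≈ 2802.8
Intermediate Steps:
d(j, J) = j + 49*J*j (d(j, J) = 49*J*j + j = j + 49*J*j)
4931/r + d(-13, 22)/A(p) = 4931/(-1922) + (-13*(1 + 49*22))/(-23 - 1*(-18)) = 4931*(-1/1922) + (-13*(1 + 1078))/(-23 + 18) = -4931/1922 - 13*1079/(-5) = -4931/1922 - 14027*(-1/5) = -4931/1922 + 14027/5 = 26935239/9610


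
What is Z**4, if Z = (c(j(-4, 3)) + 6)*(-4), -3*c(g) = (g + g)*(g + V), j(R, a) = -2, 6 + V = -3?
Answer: 116985856/81 ≈ 1.4443e+6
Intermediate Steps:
V = -9 (V = -6 - 3 = -9)
c(g) = -2*g*(-9 + g)/3 (c(g) = -(g + g)*(g - 9)/3 = -2*g*(-9 + g)/3)
Z = 104/3 (Z = ((2/3)*(-2)*(9 - 1*(-2)) + 6)*(-4) = ((2/3)*(-2)*(9 + 2) + 6)*(-4) = ((2/3)*(-2)*11 + 6)*(-4) = (-44/3 + 6)*(-4) = -26/3*(-4) = 104/3 ≈ 34.667)
Z**4 = (104/3)**4 = 116985856/81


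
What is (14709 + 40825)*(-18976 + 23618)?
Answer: 257788828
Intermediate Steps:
(14709 + 40825)*(-18976 + 23618) = 55534*4642 = 257788828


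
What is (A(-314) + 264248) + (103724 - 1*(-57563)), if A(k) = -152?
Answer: 425383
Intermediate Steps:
(A(-314) + 264248) + (103724 - 1*(-57563)) = (-152 + 264248) + (103724 - 1*(-57563)) = 264096 + (103724 + 57563) = 264096 + 161287 = 425383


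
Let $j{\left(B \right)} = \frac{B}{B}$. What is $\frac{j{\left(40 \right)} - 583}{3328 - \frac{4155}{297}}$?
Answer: $- \frac{57618}{328087} \approx -0.17562$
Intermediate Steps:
$j{\left(B \right)} = 1$
$\frac{j{\left(40 \right)} - 583}{3328 - \frac{4155}{297}} = \frac{1 - 583}{3328 - \frac{4155}{297}} = - \frac{582}{3328 - \frac{1385}{99}} = - \frac{582}{\frac{328087}{99}} = \left(-582\right) \frac{99}{328087} = - \frac{57618}{328087}$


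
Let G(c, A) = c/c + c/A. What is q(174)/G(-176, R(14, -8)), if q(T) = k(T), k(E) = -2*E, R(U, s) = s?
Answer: -348/23 ≈ -15.130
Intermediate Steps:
G(c, A) = 1 + c/A
q(T) = -2*T
q(174)/G(-176, R(14, -8)) = (-2*174)/(((-8 - 176)/(-8))) = -348/((-1/8*(-184))) = -348/23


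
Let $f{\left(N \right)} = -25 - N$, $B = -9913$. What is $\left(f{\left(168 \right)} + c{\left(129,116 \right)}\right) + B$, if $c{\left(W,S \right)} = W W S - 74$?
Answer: $1920176$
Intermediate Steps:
$c{\left(W,S \right)} = -74 + S W^{2}$ ($c{\left(W,S \right)} = W^{2} S - 74 = S W^{2} - 74 = -74 + S W^{2}$)
$\left(f{\left(168 \right)} + c{\left(129,116 \right)}\right) + B = \left(\left(-25 - 168\right) - \left(74 - 116 \cdot 129^{2}\right)\right) - 9913 = \left(\left(-25 - 168\right) + \left(-74 + 116 \cdot 16641\right)\right) - 9913 = \left(-193 + \left(-74 + 1930356\right)\right) - 9913 = \left(-193 + 1930282\right) - 9913 = 1930089 - 9913 = 1920176$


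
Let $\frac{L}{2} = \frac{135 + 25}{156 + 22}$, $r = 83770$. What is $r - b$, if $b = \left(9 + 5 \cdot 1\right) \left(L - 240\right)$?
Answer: $\frac{7752330}{89} \approx 87105.0$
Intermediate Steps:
$L = \frac{160}{89}$ ($L = 2 \frac{135 + 25}{156 + 22} = 2 \cdot \frac{160}{178} = 2 \cdot 160 \cdot \frac{1}{178} = 2 \cdot \frac{80}{89} = \frac{160}{89} \approx 1.7978$)
$b = - \frac{296800}{89}$ ($b = \left(9 + 5 \cdot 1\right) \left(\frac{160}{89} - 240\right) = \left(9 + 5\right) \left(- \frac{21200}{89}\right) = 14 \left(- \frac{21200}{89}\right) = - \frac{296800}{89} \approx -3334.8$)
$r - b = 83770 - - \frac{296800}{89} = 83770 + \frac{296800}{89} = \frac{7752330}{89}$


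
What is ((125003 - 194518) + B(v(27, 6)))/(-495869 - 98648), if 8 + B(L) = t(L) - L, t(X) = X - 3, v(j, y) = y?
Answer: 69526/594517 ≈ 0.11695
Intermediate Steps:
t(X) = -3 + X
B(L) = -11 (B(L) = -8 + ((-3 + L) - L) = -8 - 3 = -11)
((125003 - 194518) + B(v(27, 6)))/(-495869 - 98648) = ((125003 - 194518) - 11)/(-495869 - 98648) = (-69515 - 11)/(-594517) = -69526*(-1/594517) = 69526/594517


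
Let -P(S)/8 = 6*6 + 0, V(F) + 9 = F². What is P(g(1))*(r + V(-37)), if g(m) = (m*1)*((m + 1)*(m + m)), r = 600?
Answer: -564480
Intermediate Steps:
g(m) = 2*m²*(1 + m) (g(m) = m*((1 + m)*(2*m)) = m*(2*m*(1 + m)) = 2*m²*(1 + m))
V(F) = -9 + F²
P(S) = -288 (P(S) = -8*(6*6 + 0) = -8*(36 + 0) = -8*36 = -288)
P(g(1))*(r + V(-37)) = -288*(600 + (-9 + (-37)²)) = -288*(600 + (-9 + 1369)) = -288*(600 + 1360) = -288*1960 = -564480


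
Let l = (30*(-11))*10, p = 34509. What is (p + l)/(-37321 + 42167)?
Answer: 31209/4846 ≈ 6.4402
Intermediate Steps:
l = -3300 (l = -330*10 = -3300)
(p + l)/(-37321 + 42167) = (34509 - 3300)/(-37321 + 42167) = 31209/4846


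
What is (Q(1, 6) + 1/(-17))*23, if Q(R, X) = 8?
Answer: 3105/17 ≈ 182.65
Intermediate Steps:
(Q(1, 6) + 1/(-17))*23 = (8 + 1/(-17))*23 = (8 - 1/17)*23 = (135/17)*23 = 3105/17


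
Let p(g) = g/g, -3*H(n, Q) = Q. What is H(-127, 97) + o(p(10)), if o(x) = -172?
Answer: -613/3 ≈ -204.33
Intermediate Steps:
H(n, Q) = -Q/3
p(g) = 1
H(-127, 97) + o(p(10)) = -⅓*97 - 172 = -97/3 - 172 = -613/3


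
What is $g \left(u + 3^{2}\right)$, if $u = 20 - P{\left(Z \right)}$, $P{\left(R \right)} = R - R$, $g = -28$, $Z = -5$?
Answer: $-812$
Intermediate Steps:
$P{\left(R \right)} = 0$
$u = 20$ ($u = 20 - 0 = 20 + 0 = 20$)
$g \left(u + 3^{2}\right) = - 28 \left(20 + 3^{2}\right) = - 28 \left(20 + 9\right) = \left(-28\right) 29 = -812$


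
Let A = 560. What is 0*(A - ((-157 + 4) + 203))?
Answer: 0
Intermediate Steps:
0*(A - ((-157 + 4) + 203)) = 0*(560 - ((-157 + 4) + 203)) = 0*(560 - (-153 + 203)) = 0*(560 - 1*50) = 0*(560 - 50) = 0*510 = 0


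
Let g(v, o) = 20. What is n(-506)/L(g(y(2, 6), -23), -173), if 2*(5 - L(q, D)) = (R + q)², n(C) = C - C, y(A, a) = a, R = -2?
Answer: 0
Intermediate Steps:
n(C) = 0
L(q, D) = 5 - (-2 + q)²/2
n(-506)/L(g(y(2, 6), -23), -173) = 0/(5 - (-2 + 20)²/2) = 0/(5 - ½*18²) = 0/(5 - ½*324) = 0/(5 - 162) = 0/(-157) = 0*(-1/157) = 0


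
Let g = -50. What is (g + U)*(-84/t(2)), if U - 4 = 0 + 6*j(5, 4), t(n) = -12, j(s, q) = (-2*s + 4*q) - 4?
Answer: -238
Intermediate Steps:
j(s, q) = -4 - 2*s + 4*q
U = 16 (U = 4 + (0 + 6*(-4 - 2*5 + 4*4)) = 4 + (0 + 6*(-4 - 10 + 16)) = 4 + (0 + 6*2) = 4 + (0 + 12) = 4 + 12 = 16)
(g + U)*(-84/t(2)) = (-50 + 16)*(-84/(-12)) = -(-2856)*(-1)/12 = -34*7 = -238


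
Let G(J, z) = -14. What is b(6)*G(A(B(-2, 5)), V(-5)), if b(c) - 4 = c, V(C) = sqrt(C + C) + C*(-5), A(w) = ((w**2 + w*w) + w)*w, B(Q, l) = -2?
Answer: -140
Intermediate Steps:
A(w) = w*(w + 2*w**2) (A(w) = ((w**2 + w**2) + w)*w = (2*w**2 + w)*w = (w + 2*w**2)*w = w*(w + 2*w**2))
V(C) = -5*C + sqrt(2)*sqrt(C) (V(C) = sqrt(2*C) - 5*C = sqrt(2)*sqrt(C) - 5*C = -5*C + sqrt(2)*sqrt(C))
b(c) = 4 + c
b(6)*G(A(B(-2, 5)), V(-5)) = (4 + 6)*(-14) = 10*(-14) = -140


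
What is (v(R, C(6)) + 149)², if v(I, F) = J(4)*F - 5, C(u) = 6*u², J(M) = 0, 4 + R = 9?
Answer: 20736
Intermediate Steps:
R = 5 (R = -4 + 9 = 5)
v(I, F) = -5 (v(I, F) = 0*F - 5 = 0 - 5 = -5)
(v(R, C(6)) + 149)² = (-5 + 149)² = 144² = 20736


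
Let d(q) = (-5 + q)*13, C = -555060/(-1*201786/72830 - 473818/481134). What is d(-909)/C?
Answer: -97725194954803/1215615717278325 ≈ -0.080392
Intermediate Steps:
C = 2431231434556650/16449283783 (C = -555060/(-201786*1/72830 - 473818*1/481134) = -555060/(-100893/36415 - 236909/240567) = -555060/(-32898567566/8760247305) = -555060*(-8760247305/32898567566) = 2431231434556650/16449283783 ≈ 1.4780e+5)
d(q) = -65 + 13*q
d(-909)/C = (-65 + 13*(-909))/(2431231434556650/16449283783) = (-65 - 11817)*(16449283783/2431231434556650) = -11882*16449283783/2431231434556650 = -97725194954803/1215615717278325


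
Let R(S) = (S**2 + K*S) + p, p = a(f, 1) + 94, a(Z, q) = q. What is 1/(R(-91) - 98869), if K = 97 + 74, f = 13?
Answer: -1/106054 ≈ -9.4292e-6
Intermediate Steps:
K = 171
p = 95 (p = 1 + 94 = 95)
R(S) = 95 + S**2 + 171*S (R(S) = (S**2 + 171*S) + 95 = 95 + S**2 + 171*S)
1/(R(-91) - 98869) = 1/((95 + (-91)**2 + 171*(-91)) - 98869) = 1/((95 + 8281 - 15561) - 98869) = 1/(-7185 - 98869) = 1/(-106054) = -1/106054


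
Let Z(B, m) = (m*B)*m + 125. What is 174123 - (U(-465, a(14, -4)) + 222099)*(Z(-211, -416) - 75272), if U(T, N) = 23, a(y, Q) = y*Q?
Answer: 8127435935609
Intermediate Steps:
a(y, Q) = Q*y
Z(B, m) = 125 + B*m**2 (Z(B, m) = (B*m)*m + 125 = B*m**2 + 125 = 125 + B*m**2)
174123 - (U(-465, a(14, -4)) + 222099)*(Z(-211, -416) - 75272) = 174123 - (23 + 222099)*((125 - 211*(-416)**2) - 75272) = 174123 - 222122*((125 - 211*173056) - 75272) = 174123 - 222122*((125 - 36514816) - 75272) = 174123 - 222122*(-36514691 - 75272) = 174123 - 222122*(-36589963) = 174123 - 1*(-8127435761486) = 174123 + 8127435761486 = 8127435935609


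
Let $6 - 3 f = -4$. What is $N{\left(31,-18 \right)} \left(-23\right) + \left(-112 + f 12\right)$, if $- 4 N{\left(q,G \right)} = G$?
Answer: $- \frac{351}{2} \approx -175.5$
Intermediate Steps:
$f = \frac{10}{3}$ ($f = 2 - - \frac{4}{3} = 2 + \frac{4}{3} = \frac{10}{3} \approx 3.3333$)
$N{\left(q,G \right)} = - \frac{G}{4}$
$N{\left(31,-18 \right)} \left(-23\right) + \left(-112 + f 12\right) = \left(- \frac{1}{4}\right) \left(-18\right) \left(-23\right) + \left(-112 + \frac{10}{3} \cdot 12\right) = \frac{9}{2} \left(-23\right) + \left(-112 + 40\right) = - \frac{207}{2} - 72 = - \frac{351}{2}$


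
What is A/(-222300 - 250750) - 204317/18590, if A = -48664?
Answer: -9574749309/879399950 ≈ -10.888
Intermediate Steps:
A/(-222300 - 250750) - 204317/18590 = -48664/(-222300 - 250750) - 204317/18590 = -48664/(-473050) - 204317*1/18590 = -48664*(-1/473050) - 204317/18590 = 24332/236525 - 204317/18590 = -9574749309/879399950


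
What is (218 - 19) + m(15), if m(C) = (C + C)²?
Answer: 1099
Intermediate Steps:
m(C) = 4*C² (m(C) = (2*C)² = 4*C²)
(218 - 19) + m(15) = (218 - 19) + 4*15² = 199 + 4*225 = 199 + 900 = 1099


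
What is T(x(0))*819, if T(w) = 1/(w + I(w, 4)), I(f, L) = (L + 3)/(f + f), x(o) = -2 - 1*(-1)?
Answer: -182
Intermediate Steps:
x(o) = -1 (x(o) = -2 + 1 = -1)
I(f, L) = (3 + L)/(2*f) (I(f, L) = (3 + L)/((2*f)) = (3 + L)*(1/(2*f)) = (3 + L)/(2*f))
T(w) = 1/(w + 7/(2*w)) (T(w) = 1/(w + (3 + 4)/(2*w)) = 1/(w + (½)*7/w) = 1/(w + 7/(2*w)))
T(x(0))*819 = (2*(-1)/(7 + 2*(-1)²))*819 = (2*(-1)/(7 + 2*1))*819 = (2*(-1)/(7 + 2))*819 = (2*(-1)/9)*819 = (2*(-1)*(⅑))*819 = -2/9*819 = -182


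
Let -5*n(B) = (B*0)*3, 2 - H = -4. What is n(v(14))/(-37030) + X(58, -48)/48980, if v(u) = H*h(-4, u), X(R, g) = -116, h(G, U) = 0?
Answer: -29/12245 ≈ -0.0023683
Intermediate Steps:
H = 6 (H = 2 - 1*(-4) = 2 + 4 = 6)
v(u) = 0 (v(u) = 6*0 = 0)
n(B) = 0 (n(B) = -B*0*3/5 = -0*3 = -⅕*0 = 0)
n(v(14))/(-37030) + X(58, -48)/48980 = 0/(-37030) - 116/48980 = 0*(-1/37030) - 116*1/48980 = 0 - 29/12245 = -29/12245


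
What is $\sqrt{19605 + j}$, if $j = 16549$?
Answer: $\sqrt{36154} \approx 190.14$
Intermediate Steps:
$\sqrt{19605 + j} = \sqrt{19605 + 16549} = \sqrt{36154}$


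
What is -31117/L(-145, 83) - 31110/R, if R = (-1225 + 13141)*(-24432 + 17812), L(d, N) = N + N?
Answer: -40910429573/218245512 ≈ -187.45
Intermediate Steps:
L(d, N) = 2*N
R = -78883920 (R = 11916*(-6620) = -78883920)
-31117/L(-145, 83) - 31110/R = -31117/(2*83) - 31110/(-78883920) = -31117/166 - 31110*(-1/78883920) = -31117*1/166 + 1037/2629464 = -31117/166 + 1037/2629464 = -40910429573/218245512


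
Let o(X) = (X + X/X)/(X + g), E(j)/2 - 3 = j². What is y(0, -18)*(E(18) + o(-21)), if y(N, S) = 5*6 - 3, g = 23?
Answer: 17388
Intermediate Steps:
y(N, S) = 27 (y(N, S) = 30 - 3 = 27)
E(j) = 6 + 2*j²
o(X) = (1 + X)/(23 + X) (o(X) = (X + X/X)/(X + 23) = (X + 1)/(23 + X) = (1 + X)/(23 + X))
y(0, -18)*(E(18) + o(-21)) = 27*((6 + 2*18²) + (1 - 21)/(23 - 21)) = 27*((6 + 2*324) - 20/2) = 27*((6 + 648) + (½)*(-20)) = 27*(654 - 10) = 27*644 = 17388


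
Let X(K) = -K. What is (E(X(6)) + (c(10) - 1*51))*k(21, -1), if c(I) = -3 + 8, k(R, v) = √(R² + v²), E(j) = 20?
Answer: -26*√442 ≈ -546.62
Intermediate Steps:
c(I) = 5
(E(X(6)) + (c(10) - 1*51))*k(21, -1) = (20 + (5 - 1*51))*√(21² + (-1)²) = (20 + (5 - 51))*√(441 + 1) = (20 - 46)*√442 = -26*√442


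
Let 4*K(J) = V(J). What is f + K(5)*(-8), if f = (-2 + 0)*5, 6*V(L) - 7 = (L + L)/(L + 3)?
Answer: -51/4 ≈ -12.750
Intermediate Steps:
V(L) = 7/6 + L/(3*(3 + L)) (V(L) = 7/6 + ((L + L)/(L + 3))/6 = 7/6 + ((2*L)/(3 + L))/6 = 7/6 + (2*L/(3 + L))/6 = 7/6 + L/(3*(3 + L)))
K(J) = (7 + 3*J)/(8*(3 + J)) (K(J) = ((7 + 3*J)/(2*(3 + J)))/4 = (7 + 3*J)/(8*(3 + J)))
f = -10 (f = -2*5 = -10)
f + K(5)*(-8) = -10 + ((7 + 3*5)/(8*(3 + 5)))*(-8) = -10 + ((⅛)*(7 + 15)/8)*(-8) = -10 + ((⅛)*(⅛)*22)*(-8) = -10 + (11/32)*(-8) = -10 - 11/4 = -51/4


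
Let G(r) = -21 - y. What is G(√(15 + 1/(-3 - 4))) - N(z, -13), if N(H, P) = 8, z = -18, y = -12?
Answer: -17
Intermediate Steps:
G(r) = -9 (G(r) = -21 - 1*(-12) = -21 + 12 = -9)
G(√(15 + 1/(-3 - 4))) - N(z, -13) = -9 - 1*8 = -9 - 8 = -17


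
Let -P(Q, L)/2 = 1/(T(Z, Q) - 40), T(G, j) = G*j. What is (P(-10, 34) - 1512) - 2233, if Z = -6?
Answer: -37451/10 ≈ -3745.1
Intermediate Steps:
P(Q, L) = -2/(-40 - 6*Q) (P(Q, L) = -2/(-6*Q - 40) = -2/(-40 - 6*Q))
(P(-10, 34) - 1512) - 2233 = (1/(20 + 3*(-10)) - 1512) - 2233 = (1/(20 - 30) - 1512) - 2233 = (1/(-10) - 1512) - 2233 = (-⅒ - 1512) - 2233 = -15121/10 - 2233 = -37451/10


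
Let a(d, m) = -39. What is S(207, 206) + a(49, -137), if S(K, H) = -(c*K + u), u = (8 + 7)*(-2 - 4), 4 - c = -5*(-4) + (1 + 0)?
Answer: 3570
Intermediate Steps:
c = -17 (c = 4 - (-5*(-4) + (1 + 0)) = 4 - (20 + 1) = 4 - 1*21 = 4 - 21 = -17)
u = -90 (u = 15*(-6) = -90)
S(K, H) = 90 + 17*K (S(K, H) = -(-17*K - 90) = -(-90 - 17*K) = 90 + 17*K)
S(207, 206) + a(49, -137) = (90 + 17*207) - 39 = (90 + 3519) - 39 = 3609 - 39 = 3570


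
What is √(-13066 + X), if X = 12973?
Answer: I*√93 ≈ 9.6436*I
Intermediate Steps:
√(-13066 + X) = √(-13066 + 12973) = √(-93) = I*√93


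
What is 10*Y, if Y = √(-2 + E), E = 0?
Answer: 10*I*√2 ≈ 14.142*I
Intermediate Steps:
Y = I*√2 (Y = √(-2 + 0) = √(-2) = I*√2 ≈ 1.4142*I)
10*Y = 10*(I*√2) = 10*I*√2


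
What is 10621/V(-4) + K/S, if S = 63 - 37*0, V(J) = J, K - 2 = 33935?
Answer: -533375/252 ≈ -2116.6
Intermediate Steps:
K = 33937 (K = 2 + 33935 = 33937)
S = 63 (S = 63 + 0 = 63)
10621/V(-4) + K/S = 10621/(-4) + 33937/63 = 10621*(-¼) + 33937*(1/63) = -10621/4 + 33937/63 = -533375/252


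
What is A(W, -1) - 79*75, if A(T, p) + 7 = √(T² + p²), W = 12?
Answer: -5932 + √145 ≈ -5920.0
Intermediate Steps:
A(T, p) = -7 + √(T² + p²)
A(W, -1) - 79*75 = (-7 + √(12² + (-1)²)) - 79*75 = (-7 + √(144 + 1)) - 5925 = (-7 + √145) - 5925 = -5932 + √145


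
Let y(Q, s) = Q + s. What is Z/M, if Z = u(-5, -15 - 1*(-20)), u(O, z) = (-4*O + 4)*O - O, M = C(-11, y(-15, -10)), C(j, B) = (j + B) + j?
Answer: 115/47 ≈ 2.4468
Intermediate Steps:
C(j, B) = B + 2*j (C(j, B) = (B + j) + j = B + 2*j)
M = -47 (M = (-15 - 10) + 2*(-11) = -25 - 22 = -47)
u(O, z) = -O + O*(4 - 4*O) (u(O, z) = (4 - 4*O)*O - O = O*(4 - 4*O) - O = -O + O*(4 - 4*O))
Z = -115 (Z = -5*(3 - 4*(-5)) = -5*(3 + 20) = -5*23 = -115)
Z/M = -115/(-47) = -115*(-1/47) = 115/47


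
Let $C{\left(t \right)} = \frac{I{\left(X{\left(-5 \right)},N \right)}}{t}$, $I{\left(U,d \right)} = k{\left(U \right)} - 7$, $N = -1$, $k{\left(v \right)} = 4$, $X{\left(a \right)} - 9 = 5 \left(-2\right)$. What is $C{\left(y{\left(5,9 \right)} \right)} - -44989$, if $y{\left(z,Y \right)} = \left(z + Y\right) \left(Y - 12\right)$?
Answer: $\frac{629847}{14} \approx 44989.0$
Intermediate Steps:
$X{\left(a \right)} = -1$ ($X{\left(a \right)} = 9 + 5 \left(-2\right) = 9 - 10 = -1$)
$y{\left(z,Y \right)} = \left(-12 + Y\right) \left(Y + z\right)$ ($y{\left(z,Y \right)} = \left(Y + z\right) \left(-12 + Y\right) = \left(-12 + Y\right) \left(Y + z\right)$)
$I{\left(U,d \right)} = -3$ ($I{\left(U,d \right)} = 4 - 7 = -3$)
$C{\left(t \right)} = - \frac{3}{t}$
$C{\left(y{\left(5,9 \right)} \right)} - -44989 = - \frac{3}{9^{2} - 108 - 60 + 9 \cdot 5} - -44989 = - \frac{3}{81 - 108 - 60 + 45} + 44989 = - \frac{3}{-42} + 44989 = \left(-3\right) \left(- \frac{1}{42}\right) + 44989 = \frac{1}{14} + 44989 = \frac{629847}{14}$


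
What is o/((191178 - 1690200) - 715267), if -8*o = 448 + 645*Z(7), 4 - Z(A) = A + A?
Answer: -3001/8857156 ≈ -0.00033882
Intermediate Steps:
Z(A) = 4 - 2*A (Z(A) = 4 - (A + A) = 4 - 2*A)
o = 3001/4 (o = -(448 + 645*(4 - 2*7))/8 = -(448 + 645*(4 - 14))/8 = -(448 + 645*(-10))/8 = -(448 - 6450)/8 = -⅛*(-6002) = 3001/4 ≈ 750.25)
o/((191178 - 1690200) - 715267) = 3001/(4*((191178 - 1690200) - 715267)) = 3001/(4*(-1499022 - 715267)) = (3001/4)/(-2214289) = (3001/4)*(-1/2214289) = -3001/8857156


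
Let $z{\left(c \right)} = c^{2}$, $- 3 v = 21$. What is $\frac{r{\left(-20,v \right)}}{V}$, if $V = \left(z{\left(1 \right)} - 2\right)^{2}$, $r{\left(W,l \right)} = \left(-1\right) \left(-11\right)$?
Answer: $11$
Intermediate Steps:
$v = -7$ ($v = \left(- \frac{1}{3}\right) 21 = -7$)
$r{\left(W,l \right)} = 11$
$V = 1$ ($V = \left(1^{2} - 2\right)^{2} = \left(1 - 2\right)^{2} = \left(-1\right)^{2} = 1$)
$\frac{r{\left(-20,v \right)}}{V} = \frac{11}{1} = 11 \cdot 1 = 11$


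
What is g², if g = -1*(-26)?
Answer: 676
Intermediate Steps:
g = 26
g² = 26² = 676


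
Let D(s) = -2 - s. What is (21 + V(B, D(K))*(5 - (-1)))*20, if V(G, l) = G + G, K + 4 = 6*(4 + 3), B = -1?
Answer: 180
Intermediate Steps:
K = 38 (K = -4 + 6*(4 + 3) = -4 + 6*7 = -4 + 42 = 38)
V(G, l) = 2*G
(21 + V(B, D(K))*(5 - (-1)))*20 = (21 + (2*(-1))*(5 - (-1)))*20 = (21 - 2*(5 - 1*(-1)))*20 = (21 - 2*(5 + 1))*20 = (21 - 2*6)*20 = (21 - 12)*20 = 9*20 = 180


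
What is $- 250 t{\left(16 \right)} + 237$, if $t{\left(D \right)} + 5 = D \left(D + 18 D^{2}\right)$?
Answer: $-18494513$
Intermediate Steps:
$t{\left(D \right)} = -5 + D \left(D + 18 D^{2}\right)$
$- 250 t{\left(16 \right)} + 237 = - 250 \left(-5 + 16^{2} + 18 \cdot 16^{3}\right) + 237 = - 250 \left(-5 + 256 + 18 \cdot 4096\right) + 237 = - 250 \left(-5 + 256 + 73728\right) + 237 = \left(-250\right) 73979 + 237 = -18494750 + 237 = -18494513$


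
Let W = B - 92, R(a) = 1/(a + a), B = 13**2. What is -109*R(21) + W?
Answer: 3125/42 ≈ 74.405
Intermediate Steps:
B = 169
R(a) = 1/(2*a)
W = 77 (W = 169 - 92 = 77)
-109*R(21) + W = -109/(2*21) + 77 = -109*1/42 + 77 = -109/42 + 77 = 3125/42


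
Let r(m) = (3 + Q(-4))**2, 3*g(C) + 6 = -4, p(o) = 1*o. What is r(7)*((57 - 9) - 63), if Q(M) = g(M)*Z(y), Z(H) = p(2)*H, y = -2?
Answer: -12005/3 ≈ -4001.7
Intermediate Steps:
p(o) = o
g(C) = -10/3 (g(C) = -2 + (1/3)*(-4) = -2 - 4/3 = -10/3)
Z(H) = 2*H
Q(M) = 40/3 (Q(M) = -20*(-2)/3 = -10/3*(-4) = 40/3)
r(m) = 2401/9 (r(m) = (3 + 40/3)**2 = (49/3)**2 = 2401/9)
r(7)*((57 - 9) - 63) = 2401*((57 - 9) - 63)/9 = 2401*(48 - 63)/9 = (2401/9)*(-15) = -12005/3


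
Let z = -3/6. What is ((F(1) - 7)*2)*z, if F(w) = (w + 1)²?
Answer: 3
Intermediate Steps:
F(w) = (1 + w)²
z = -½ (z = -3/6 = -1*½ = -½ ≈ -0.50000)
((F(1) - 7)*2)*z = (((1 + 1)² - 7)*2)*(-½) = ((2² - 7)*2)*(-½) = ((4 - 7)*2)*(-½) = -3*2*(-½) = -6*(-½) = 3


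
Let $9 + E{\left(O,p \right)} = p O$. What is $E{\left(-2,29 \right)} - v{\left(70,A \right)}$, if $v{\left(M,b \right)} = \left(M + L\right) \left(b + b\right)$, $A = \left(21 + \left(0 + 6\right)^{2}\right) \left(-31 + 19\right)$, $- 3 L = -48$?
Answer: $117581$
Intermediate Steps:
$E{\left(O,p \right)} = -9 + O p$ ($E{\left(O,p \right)} = -9 + p O = -9 + O p$)
$L = 16$ ($L = \left(- \frac{1}{3}\right) \left(-48\right) = 16$)
$A = -684$ ($A = \left(21 + 6^{2}\right) \left(-12\right) = \left(21 + 36\right) \left(-12\right) = 57 \left(-12\right) = -684$)
$v{\left(M,b \right)} = 2 b \left(16 + M\right)$ ($v{\left(M,b \right)} = \left(M + 16\right) \left(b + b\right) = \left(16 + M\right) 2 b = 2 b \left(16 + M\right)$)
$E{\left(-2,29 \right)} - v{\left(70,A \right)} = \left(-9 - 58\right) - 2 \left(-684\right) \left(16 + 70\right) = \left(-9 - 58\right) - 2 \left(-684\right) 86 = -67 - -117648 = -67 + 117648 = 117581$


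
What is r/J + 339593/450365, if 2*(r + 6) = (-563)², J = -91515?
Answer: -16118126503/16486061190 ≈ -0.97768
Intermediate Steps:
r = 316957/2 (r = -6 + (½)*(-563)² = -6 + (½)*316969 = -6 + 316969/2 = 316957/2 ≈ 1.5848e+5)
r/J + 339593/450365 = (316957/2)/(-91515) + 339593/450365 = (316957/2)*(-1/91515) + 339593*(1/450365) = -316957/183030 + 339593/450365 = -16118126503/16486061190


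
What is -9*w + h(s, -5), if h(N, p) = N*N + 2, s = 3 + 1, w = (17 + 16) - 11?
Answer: -180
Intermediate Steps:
w = 22 (w = 33 - 11 = 22)
s = 4
h(N, p) = 2 + N² (h(N, p) = N² + 2 = 2 + N²)
-9*w + h(s, -5) = -9*22 + (2 + 4²) = -198 + (2 + 16) = -198 + 18 = -180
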